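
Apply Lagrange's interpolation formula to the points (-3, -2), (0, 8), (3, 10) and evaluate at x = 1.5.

Lagrange interpolation formula:
P(x) = Σ yᵢ × Lᵢ(x)
where Lᵢ(x) = Π_{j≠i} (x - xⱼ)/(xᵢ - xⱼ)

L_0(1.5) = (1.5 - 0)/(-3 - 0) × (1.5 - 3)/(-3 - 3) = -0.125000
L_1(1.5) = (1.5 - (-3))/(0 - (-3)) × (1.5 - 3)/(0 - 3) = 0.750000
L_2(1.5) = (1.5 - (-3))/(3 - (-3)) × (1.5 - 0)/(3 - 0) = 0.375000

P(1.5) = (-2)×L_0(1.5) + 8×L_1(1.5) + 10×L_2(1.5)
P(1.5) = 10.000000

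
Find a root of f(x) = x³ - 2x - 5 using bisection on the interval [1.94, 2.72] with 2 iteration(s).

f(x) = x³ - 2x - 5
Initial interval: [1.94, 2.72]

Iteration 1:
  c_1 = (1.940000 + 2.720000)/2 = 2.330000
  f(c_1) = f(2.330000) = 2.989337
  f(a) × f(c) < 0, new interval: [1.940000, 2.330000]
Iteration 2:
  c_2 = (1.940000 + 2.330000)/2 = 2.135000
  f(c_2) = f(2.135000) = 0.461810
  f(a) × f(c) < 0, new interval: [1.940000, 2.135000]

After 2 iteration(s), the approximation is c_2 = 2.135000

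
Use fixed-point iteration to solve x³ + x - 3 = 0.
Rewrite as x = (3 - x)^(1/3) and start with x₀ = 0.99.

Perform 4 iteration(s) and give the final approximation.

Equation: x³ + x - 3 = 0
Fixed-point form: x = (3 - x)^(1/3)
x₀ = 0.99

x_1 = g(0.990000) = 1.262017
x_2 = g(1.262017) = 1.202306
x_3 = g(1.202306) = 1.215921
x_4 = g(1.215921) = 1.212843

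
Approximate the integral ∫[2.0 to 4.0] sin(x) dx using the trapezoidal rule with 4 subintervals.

f(x) = sin(x)
a = 2.0, b = 4.0, n = 4
h = (b - a)/n = 0.500000

Trapezoidal rule: (h/2)[f(x₀) + 2f(x₁) + 2f(x₂) + ... + f(xₙ)]

x_0 = 2.0000, f(x_0) = 0.909297, coefficient = 1
x_1 = 2.5000, f(x_1) = 0.598472, coefficient = 2
x_2 = 3.0000, f(x_2) = 0.141120, coefficient = 2
x_3 = 3.5000, f(x_3) = -0.350783, coefficient = 2
x_4 = 4.0000, f(x_4) = -0.756802, coefficient = 1

I ≈ (0.500000/2) × 0.930113 = 0.232528
Exact value: 0.237497
Error: 0.004969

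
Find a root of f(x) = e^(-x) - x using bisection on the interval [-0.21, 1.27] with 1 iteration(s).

f(x) = e^(-x) - x
Initial interval: [-0.21, 1.27]

Iteration 1:
  c_1 = (-0.210000 + 1.270000)/2 = 0.530000
  f(c_1) = f(0.530000) = 0.058605
  f(a) × f(c) ≥ 0, new interval: [0.530000, 1.270000]

After 1 iteration(s), the approximation is c_1 = 0.530000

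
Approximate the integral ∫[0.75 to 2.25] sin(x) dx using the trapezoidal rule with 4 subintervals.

f(x) = sin(x)
a = 0.75, b = 2.25, n = 4
h = (b - a)/n = 0.375000

Trapezoidal rule: (h/2)[f(x₀) + 2f(x₁) + 2f(x₂) + ... + f(xₙ)]

x_0 = 0.7500, f(x_0) = 0.681639, coefficient = 1
x_1 = 1.1250, f(x_1) = 0.902268, coefficient = 2
x_2 = 1.5000, f(x_2) = 0.997495, coefficient = 2
x_3 = 1.8750, f(x_3) = 0.954086, coefficient = 2
x_4 = 2.2500, f(x_4) = 0.778073, coefficient = 1

I ≈ (0.375000/2) × 7.167409 = 1.343889
Exact value: 1.359862
Error: 0.015973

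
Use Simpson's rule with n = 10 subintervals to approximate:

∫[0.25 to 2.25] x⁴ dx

f(x) = x⁴
a = 0.25, b = 2.25, n = 10
h = (b - a)/n = 0.200000

Simpson's rule: (h/3)[f(x₀) + 4f(x₁) + 2f(x₂) + ... + f(xₙ)]

x_0 = 0.2500, f(x_0) = 0.003906, coefficient = 1
x_1 = 0.4500, f(x_1) = 0.041006, coefficient = 4
x_2 = 0.6500, f(x_2) = 0.178506, coefficient = 2
x_3 = 0.8500, f(x_3) = 0.522006, coefficient = 4
x_4 = 1.0500, f(x_4) = 1.215506, coefficient = 2
x_5 = 1.2500, f(x_5) = 2.441406, coefficient = 4
x_6 = 1.4500, f(x_6) = 4.420506, coefficient = 2
x_7 = 1.6500, f(x_7) = 7.412006, coefficient = 4
x_8 = 1.8500, f(x_8) = 11.713506, coefficient = 2
x_9 = 2.0500, f(x_9) = 17.661006, coefficient = 4
x_10 = 2.2500, f(x_10) = 25.628906, coefficient = 1

I ≈ (0.200000/3) × 172.998587 = 11.533239
Exact value: 11.532812
Error: 0.000427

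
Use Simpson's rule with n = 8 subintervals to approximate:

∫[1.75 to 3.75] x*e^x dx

f(x) = x*e^x
a = 1.75, b = 3.75, n = 8
h = (b - a)/n = 0.250000

Simpson's rule: (h/3)[f(x₀) + 4f(x₁) + 2f(x₂) + ... + f(xₙ)]

x_0 = 1.7500, f(x_0) = 10.070555, coefficient = 1
x_1 = 2.0000, f(x_1) = 14.778112, coefficient = 4
x_2 = 2.2500, f(x_2) = 21.347406, coefficient = 2
x_3 = 2.5000, f(x_3) = 30.456235, coefficient = 4
x_4 = 2.7500, f(x_4) = 43.017238, coefficient = 2
x_5 = 3.0000, f(x_5) = 60.256611, coefficient = 4
x_6 = 3.2500, f(x_6) = 83.818605, coefficient = 2
x_7 = 3.5000, f(x_7) = 115.904082, coefficient = 4
x_8 = 3.7500, f(x_8) = 159.454058, coefficient = 1

I ≈ (0.250000/3) × 1351.471267 = 112.622606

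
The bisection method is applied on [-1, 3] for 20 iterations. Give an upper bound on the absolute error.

Bisection error bound: |error| ≤ (b-a)/2^n
|error| ≤ (3 - (-1))/2^20 = 4/2^20
|error| ≤ 0.0000038147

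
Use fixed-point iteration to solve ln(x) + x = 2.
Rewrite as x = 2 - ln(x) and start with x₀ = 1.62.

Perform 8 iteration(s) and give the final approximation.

Equation: ln(x) + x = 2
Fixed-point form: x = 2 - ln(x)
x₀ = 1.62

x_1 = g(1.620000) = 1.517574
x_2 = g(1.517574) = 1.582887
x_3 = g(1.582887) = 1.540750
x_4 = g(1.540750) = 1.567731
x_5 = g(1.567731) = 1.550371
x_6 = g(1.550371) = 1.561506
x_7 = g(1.561506) = 1.554349
x_8 = g(1.554349) = 1.558943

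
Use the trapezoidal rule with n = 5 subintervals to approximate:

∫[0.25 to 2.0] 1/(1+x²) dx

f(x) = 1/(1+x²)
a = 0.25, b = 2.0, n = 5
h = (b - a)/n = 0.350000

Trapezoidal rule: (h/2)[f(x₀) + 2f(x₁) + 2f(x₂) + ... + f(xₙ)]

x_0 = 0.2500, f(x_0) = 0.941176, coefficient = 1
x_1 = 0.6000, f(x_1) = 0.735294, coefficient = 2
x_2 = 0.9500, f(x_2) = 0.525624, coefficient = 2
x_3 = 1.3000, f(x_3) = 0.371747, coefficient = 2
x_4 = 1.6500, f(x_4) = 0.268637, coefficient = 2
x_5 = 2.0000, f(x_5) = 0.200000, coefficient = 1

I ≈ (0.350000/2) × 4.943781 = 0.865162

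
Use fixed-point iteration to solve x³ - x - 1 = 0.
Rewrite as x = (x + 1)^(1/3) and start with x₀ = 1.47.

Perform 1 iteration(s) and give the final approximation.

Equation: x³ - x - 1 = 0
Fixed-point form: x = (x + 1)^(1/3)
x₀ = 1.47

x_1 = g(1.470000) = 1.351758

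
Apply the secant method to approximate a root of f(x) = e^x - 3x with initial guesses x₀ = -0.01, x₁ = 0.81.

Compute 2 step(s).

f(x) = e^x - 3x
x₀ = -0.01, x₁ = 0.81

Secant formula: x_{n+1} = x_n - f(x_n)(x_n - x_{n-1})/(f(x_n) - f(x_{n-1}))

Iteration 1:
  f(-0.010000) = 1.020050
  f(0.810000) = -0.182092
  x_2 = 0.810000 - (-0.182092)×(0.810000 - (-0.010000))/(-0.182092 - 1.020050)
       = 0.685792
Iteration 2:
  f(0.810000) = -0.182092
  f(0.685792) = -0.072033
  x_3 = 0.685792 - (-0.072033)×(0.685792 - 0.810000)/(-0.072033 - (-0.182092))
       = 0.604500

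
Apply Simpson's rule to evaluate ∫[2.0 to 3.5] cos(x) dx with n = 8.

f(x) = cos(x)
a = 2.0, b = 3.5, n = 8
h = (b - a)/n = 0.187500

Simpson's rule: (h/3)[f(x₀) + 4f(x₁) + 2f(x₂) + ... + f(xₙ)]

x_0 = 2.0000, f(x_0) = -0.416147, coefficient = 1
x_1 = 2.1875, f(x_1) = -0.578349, coefficient = 4
x_2 = 2.3750, f(x_2) = -0.720278, coefficient = 2
x_3 = 2.5625, f(x_3) = -0.836960, coefficient = 4
x_4 = 2.7500, f(x_4) = -0.924302, coefficient = 2
x_5 = 2.9375, f(x_5) = -0.979245, coefficient = 4
x_6 = 3.1250, f(x_6) = -0.999862, coefficient = 2
x_7 = 3.3125, f(x_7) = -0.985431, coefficient = 4
x_8 = 3.5000, f(x_8) = -0.936457, coefficient = 1

I ≈ (0.187500/3) × -20.161429 = -1.260089
Exact value: -1.260081
Error: 0.000009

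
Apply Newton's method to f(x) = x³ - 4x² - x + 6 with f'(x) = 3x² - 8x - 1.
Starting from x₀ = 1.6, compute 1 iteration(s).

f(x) = x³ - 4x² - x + 6
f'(x) = 3x² - 8x - 1
x₀ = 1.6

Newton-Raphson formula: x_{n+1} = x_n - f(x_n)/f'(x_n)

Iteration 1:
  f(1.600000) = -1.744000
  f'(1.600000) = -6.120000
  x_1 = 1.600000 - (-1.744000)/(-6.120000) = 1.315033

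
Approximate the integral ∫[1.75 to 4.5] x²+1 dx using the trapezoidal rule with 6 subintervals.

f(x) = x²+1
a = 1.75, b = 4.5, n = 6
h = (b - a)/n = 0.458333

Trapezoidal rule: (h/2)[f(x₀) + 2f(x₁) + 2f(x₂) + ... + f(xₙ)]

x_0 = 1.7500, f(x_0) = 4.062500, coefficient = 1
x_1 = 2.2083, f(x_1) = 5.876736, coefficient = 2
x_2 = 2.6667, f(x_2) = 8.111111, coefficient = 2
x_3 = 3.1250, f(x_3) = 10.765625, coefficient = 2
x_4 = 3.5833, f(x_4) = 13.840278, coefficient = 2
x_5 = 4.0417, f(x_5) = 17.335069, coefficient = 2
x_6 = 4.5000, f(x_6) = 21.250000, coefficient = 1

I ≈ (0.458333/2) × 137.170139 = 31.434823
Exact value: 31.338542
Error: 0.096282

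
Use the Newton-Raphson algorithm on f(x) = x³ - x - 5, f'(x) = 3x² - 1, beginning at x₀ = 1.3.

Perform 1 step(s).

f(x) = x³ - x - 5
f'(x) = 3x² - 1
x₀ = 1.3

Newton-Raphson formula: x_{n+1} = x_n - f(x_n)/f'(x_n)

Iteration 1:
  f(1.300000) = -4.103000
  f'(1.300000) = 4.070000
  x_1 = 1.300000 - (-4.103000)/4.070000 = 2.308108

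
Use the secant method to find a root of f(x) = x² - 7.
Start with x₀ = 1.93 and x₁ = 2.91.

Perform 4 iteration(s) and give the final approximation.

f(x) = x² - 7
x₀ = 1.93, x₁ = 2.91

Secant formula: x_{n+1} = x_n - f(x_n)(x_n - x_{n-1})/(f(x_n) - f(x_{n-1}))

Iteration 1:
  f(1.930000) = -3.275100
  f(2.910000) = 1.468100
  x_2 = 2.910000 - 1.468100×(2.910000 - 1.930000)/(1.468100 - (-3.275100))
       = 2.606674
Iteration 2:
  f(2.910000) = 1.468100
  f(2.606674) = -0.205253
  x_3 = 2.606674 - (-0.205253)×(2.606674 - 2.910000)/(-0.205253 - 1.468100)
       = 2.643879
Iteration 3:
  f(2.606674) = -0.205253
  f(2.643879) = -0.009901
  x_4 = 2.643879 - (-0.009901)×(2.643879 - 2.606674)/(-0.009901 - (-0.205253))
       = 2.645765
Iteration 4:
  f(2.643879) = -0.009901
  f(2.645765) = 0.000074
  x_5 = 2.645765 - 0.000074×(2.645765 - 2.643879)/(0.000074 - (-0.009901))
       = 2.645751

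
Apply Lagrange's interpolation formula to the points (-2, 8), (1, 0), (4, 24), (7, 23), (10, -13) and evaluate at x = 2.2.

Lagrange interpolation formula:
P(x) = Σ yᵢ × Lᵢ(x)
where Lᵢ(x) = Π_{j≠i} (x - xⱼ)/(xᵢ - xⱼ)

L_0(2.2) = (2.2 - 1)/(-2 - 1) × (2.2 - 4)/(-2 - 4) × (2.2 - 7)/(-2 - 7) × (2.2 - 10)/(-2 - 10) = -0.041600
L_1(2.2) = (2.2 - (-2))/(1 - (-2)) × (2.2 - 4)/(1 - 4) × (2.2 - 7)/(1 - 7) × (2.2 - 10)/(1 - 10) = 0.582400
L_2(2.2) = (2.2 - (-2))/(4 - (-2)) × (2.2 - 1)/(4 - 1) × (2.2 - 7)/(4 - 7) × (2.2 - 10)/(4 - 10) = 0.582400
L_3(2.2) = (2.2 - (-2))/(7 - (-2)) × (2.2 - 1)/(7 - 1) × (2.2 - 4)/(7 - 4) × (2.2 - 10)/(7 - 10) = -0.145600
L_4(2.2) = (2.2 - (-2))/(10 - (-2)) × (2.2 - 1)/(10 - 1) × (2.2 - 4)/(10 - 4) × (2.2 - 7)/(10 - 7) = 0.022400

P(2.2) = 8×L_0(2.2) + 0×L_1(2.2) + 24×L_2(2.2) + 23×L_3(2.2) + (-13)×L_4(2.2)
P(2.2) = 10.004800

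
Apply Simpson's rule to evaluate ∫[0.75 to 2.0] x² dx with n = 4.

f(x) = x²
a = 0.75, b = 2.0, n = 4
h = (b - a)/n = 0.312500

Simpson's rule: (h/3)[f(x₀) + 4f(x₁) + 2f(x₂) + ... + f(xₙ)]

x_0 = 0.7500, f(x_0) = 0.562500, coefficient = 1
x_1 = 1.0625, f(x_1) = 1.128906, coefficient = 4
x_2 = 1.3750, f(x_2) = 1.890625, coefficient = 2
x_3 = 1.6875, f(x_3) = 2.847656, coefficient = 4
x_4 = 2.0000, f(x_4) = 4.000000, coefficient = 1

I ≈ (0.312500/3) × 24.250000 = 2.526042
Exact value: 2.526042
Error: 0.000000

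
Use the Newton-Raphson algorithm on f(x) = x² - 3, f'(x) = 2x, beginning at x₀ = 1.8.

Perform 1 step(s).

f(x) = x² - 3
f'(x) = 2x
x₀ = 1.8

Newton-Raphson formula: x_{n+1} = x_n - f(x_n)/f'(x_n)

Iteration 1:
  f(1.800000) = 0.240000
  f'(1.800000) = 3.600000
  x_1 = 1.800000 - 0.240000/3.600000 = 1.733333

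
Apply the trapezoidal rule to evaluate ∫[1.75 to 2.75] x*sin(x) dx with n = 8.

f(x) = x*sin(x)
a = 1.75, b = 2.75, n = 8
h = (b - a)/n = 0.125000

Trapezoidal rule: (h/2)[f(x₀) + 2f(x₁) + 2f(x₂) + ... + f(xₙ)]

x_0 = 1.7500, f(x_0) = 1.721975, coefficient = 1
x_1 = 1.8750, f(x_1) = 1.788911, coefficient = 2
x_2 = 2.0000, f(x_2) = 1.818595, coefficient = 2
x_3 = 2.1250, f(x_3) = 1.806930, coefficient = 2
x_4 = 2.2500, f(x_4) = 1.750665, coefficient = 2
x_5 = 2.3750, f(x_5) = 1.647502, coefficient = 2
x_6 = 2.5000, f(x_6) = 1.496180, coefficient = 2
x_7 = 2.6250, f(x_7) = 1.296541, coefficient = 2
x_8 = 2.7500, f(x_8) = 1.049568, coefficient = 1

I ≈ (0.125000/2) × 25.982189 = 1.623887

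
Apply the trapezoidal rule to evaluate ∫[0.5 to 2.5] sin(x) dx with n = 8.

f(x) = sin(x)
a = 0.5, b = 2.5, n = 8
h = (b - a)/n = 0.250000

Trapezoidal rule: (h/2)[f(x₀) + 2f(x₁) + 2f(x₂) + ... + f(xₙ)]

x_0 = 0.5000, f(x_0) = 0.479426, coefficient = 1
x_1 = 0.7500, f(x_1) = 0.681639, coefficient = 2
x_2 = 1.0000, f(x_2) = 0.841471, coefficient = 2
x_3 = 1.2500, f(x_3) = 0.948985, coefficient = 2
x_4 = 1.5000, f(x_4) = 0.997495, coefficient = 2
x_5 = 1.7500, f(x_5) = 0.983986, coefficient = 2
x_6 = 2.0000, f(x_6) = 0.909297, coefficient = 2
x_7 = 2.2500, f(x_7) = 0.778073, coefficient = 2
x_8 = 2.5000, f(x_8) = 0.598472, coefficient = 1

I ≈ (0.250000/2) × 13.359790 = 1.669974
Exact value: 1.678726
Error: 0.008752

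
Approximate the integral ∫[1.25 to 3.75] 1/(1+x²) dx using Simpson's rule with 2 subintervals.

f(x) = 1/(1+x²)
a = 1.25, b = 3.75, n = 2
h = (b - a)/n = 1.250000

Simpson's rule: (h/3)[f(x₀) + 4f(x₁) + 2f(x₂) + ... + f(xₙ)]

x_0 = 1.2500, f(x_0) = 0.390244, coefficient = 1
x_1 = 2.5000, f(x_1) = 0.137931, coefficient = 4
x_2 = 3.7500, f(x_2) = 0.066390, coefficient = 1

I ≈ (1.250000/3) × 1.008358 = 0.420149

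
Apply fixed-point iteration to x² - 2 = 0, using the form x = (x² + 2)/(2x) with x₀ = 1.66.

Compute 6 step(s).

Equation: x² - 2 = 0
Fixed-point form: x = (x² + 2)/(2x)
x₀ = 1.66

x_1 = g(1.660000) = 1.432410
x_2 = g(1.432410) = 1.414329
x_3 = g(1.414329) = 1.414214
x_4 = g(1.414214) = 1.414214
x_5 = g(1.414214) = 1.414214
x_6 = g(1.414214) = 1.414214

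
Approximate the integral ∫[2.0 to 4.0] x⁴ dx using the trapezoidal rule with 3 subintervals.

f(x) = x⁴
a = 2.0, b = 4.0, n = 3
h = (b - a)/n = 0.666667

Trapezoidal rule: (h/2)[f(x₀) + 2f(x₁) + 2f(x₂) + ... + f(xₙ)]

x_0 = 2.0000, f(x_0) = 16.000000, coefficient = 1
x_1 = 2.6667, f(x_1) = 50.567901, coefficient = 2
x_2 = 3.3333, f(x_2) = 123.456790, coefficient = 2
x_3 = 4.0000, f(x_3) = 256.000000, coefficient = 1

I ≈ (0.666667/2) × 620.049383 = 206.683128
Exact value: 198.400000
Error: 8.283128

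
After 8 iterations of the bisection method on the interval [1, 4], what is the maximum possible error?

Bisection error bound: |error| ≤ (b-a)/2^n
|error| ≤ (4 - 1)/2^8 = 3/2^8
|error| ≤ 0.0117187500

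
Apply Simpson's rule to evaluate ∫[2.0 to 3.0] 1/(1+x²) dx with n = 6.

f(x) = 1/(1+x²)
a = 2.0, b = 3.0, n = 6
h = (b - a)/n = 0.166667

Simpson's rule: (h/3)[f(x₀) + 4f(x₁) + 2f(x₂) + ... + f(xₙ)]

x_0 = 2.0000, f(x_0) = 0.200000, coefficient = 1
x_1 = 2.1667, f(x_1) = 0.175610, coefficient = 4
x_2 = 2.3333, f(x_2) = 0.155172, coefficient = 2
x_3 = 2.5000, f(x_3) = 0.137931, coefficient = 4
x_4 = 2.6667, f(x_4) = 0.123288, coefficient = 2
x_5 = 2.8333, f(x_5) = 0.110769, coefficient = 4
x_6 = 3.0000, f(x_6) = 0.100000, coefficient = 1

I ≈ (0.166667/3) × 2.554160 = 0.141898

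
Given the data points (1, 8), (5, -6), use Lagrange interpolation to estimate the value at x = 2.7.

Lagrange interpolation formula:
P(x) = Σ yᵢ × Lᵢ(x)
where Lᵢ(x) = Π_{j≠i} (x - xⱼ)/(xᵢ - xⱼ)

L_0(2.7) = (2.7 - 5)/(1 - 5) = 0.575000
L_1(2.7) = (2.7 - 1)/(5 - 1) = 0.425000

P(2.7) = 8×L_0(2.7) + (-6)×L_1(2.7)
P(2.7) = 2.050000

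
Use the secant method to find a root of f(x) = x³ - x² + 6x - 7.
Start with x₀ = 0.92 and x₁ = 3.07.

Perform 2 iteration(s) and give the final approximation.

f(x) = x³ - x² + 6x - 7
x₀ = 0.92, x₁ = 3.07

Secant formula: x_{n+1} = x_n - f(x_n)(x_n - x_{n-1})/(f(x_n) - f(x_{n-1}))

Iteration 1:
  f(0.920000) = -1.547712
  f(3.070000) = 30.929543
  x_2 = 3.070000 - 30.929543×(3.070000 - 0.920000)/(30.929543 - (-1.547712))
       = 1.022459
Iteration 2:
  f(3.070000) = 30.929543
  f(1.022459) = -0.841768
  x_3 = 1.022459 - (-0.841768)×(1.022459 - 3.070000)/(-0.841768 - 30.929543)
       = 1.076708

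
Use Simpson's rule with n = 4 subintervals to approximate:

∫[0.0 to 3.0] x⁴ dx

f(x) = x⁴
a = 0.0, b = 3.0, n = 4
h = (b - a)/n = 0.750000

Simpson's rule: (h/3)[f(x₀) + 4f(x₁) + 2f(x₂) + ... + f(xₙ)]

x_0 = 0.0000, f(x_0) = 0.000000, coefficient = 1
x_1 = 0.7500, f(x_1) = 0.316406, coefficient = 4
x_2 = 1.5000, f(x_2) = 5.062500, coefficient = 2
x_3 = 2.2500, f(x_3) = 25.628906, coefficient = 4
x_4 = 3.0000, f(x_4) = 81.000000, coefficient = 1

I ≈ (0.750000/3) × 194.906250 = 48.726562
Exact value: 48.600000
Error: 0.126562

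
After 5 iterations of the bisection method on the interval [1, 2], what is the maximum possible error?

Bisection error bound: |error| ≤ (b-a)/2^n
|error| ≤ (2 - 1)/2^5 = 1/2^5
|error| ≤ 0.0312500000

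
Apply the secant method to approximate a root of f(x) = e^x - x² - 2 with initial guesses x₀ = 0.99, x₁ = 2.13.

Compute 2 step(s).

f(x) = e^x - x² - 2
x₀ = 0.99, x₁ = 2.13

Secant formula: x_{n+1} = x_n - f(x_n)(x_n - x_{n-1})/(f(x_n) - f(x_{n-1}))

Iteration 1:
  f(0.990000) = -0.288866
  f(2.130000) = 1.877967
  x_2 = 2.130000 - 1.877967×(2.130000 - 0.990000)/(1.877967 - (-0.288866))
       = 1.141976
Iteration 2:
  f(2.130000) = 1.877967
  f(1.141976) = -0.171156
  x_3 = 1.141976 - (-0.171156)×(1.141976 - 2.130000)/(-0.171156 - 1.877967)
       = 1.224502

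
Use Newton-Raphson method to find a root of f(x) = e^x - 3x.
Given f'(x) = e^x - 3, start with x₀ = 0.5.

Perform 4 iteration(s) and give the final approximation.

f(x) = e^x - 3x
f'(x) = e^x - 3
x₀ = 0.5

Newton-Raphson formula: x_{n+1} = x_n - f(x_n)/f'(x_n)

Iteration 1:
  f(0.500000) = 0.148721
  f'(0.500000) = -1.351279
  x_1 = 0.500000 - 0.148721/(-1.351279) = 0.610060
Iteration 2:
  f(0.610060) = 0.010362
  f'(0.610060) = -1.159459
  x_2 = 0.610060 - 0.010362/(-1.159459) = 0.618997
Iteration 3:
  f(0.618997) = 0.000074
  f'(0.618997) = -1.142936
  x_3 = 0.618997 - 0.000074/(-1.142936) = 0.619061
Iteration 4:
  f(0.619061) = 0.000000
  f'(0.619061) = -1.142816
  x_4 = 0.619061 - 0.000000/(-1.142816) = 0.619061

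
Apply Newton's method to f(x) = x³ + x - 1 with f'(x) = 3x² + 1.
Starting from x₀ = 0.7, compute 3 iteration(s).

f(x) = x³ + x - 1
f'(x) = 3x² + 1
x₀ = 0.7

Newton-Raphson formula: x_{n+1} = x_n - f(x_n)/f'(x_n)

Iteration 1:
  f(0.700000) = 0.043000
  f'(0.700000) = 2.470000
  x_1 = 0.700000 - 0.043000/2.470000 = 0.682591
Iteration 2:
  f(0.682591) = 0.000631
  f'(0.682591) = 2.397792
  x_2 = 0.682591 - 0.000631/2.397792 = 0.682328
Iteration 3:
  f(0.682328) = 0.000000
  f'(0.682328) = 2.396714
  x_3 = 0.682328 - 0.000000/2.396714 = 0.682328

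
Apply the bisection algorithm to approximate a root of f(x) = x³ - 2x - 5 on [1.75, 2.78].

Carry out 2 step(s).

f(x) = x³ - 2x - 5
Initial interval: [1.75, 2.78]

Iteration 1:
  c_1 = (1.750000 + 2.780000)/2 = 2.265000
  f(c_1) = f(2.265000) = 2.089960
  f(a) × f(c) < 0, new interval: [1.750000, 2.265000]
Iteration 2:
  c_2 = (1.750000 + 2.265000)/2 = 2.007500
  f(c_2) = f(2.007500) = -0.924662
  f(a) × f(c) ≥ 0, new interval: [2.007500, 2.265000]

After 2 iteration(s), the approximation is c_2 = 2.007500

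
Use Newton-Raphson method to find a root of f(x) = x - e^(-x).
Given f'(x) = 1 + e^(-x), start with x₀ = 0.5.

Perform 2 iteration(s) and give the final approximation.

f(x) = x - e^(-x)
f'(x) = 1 + e^(-x)
x₀ = 0.5

Newton-Raphson formula: x_{n+1} = x_n - f(x_n)/f'(x_n)

Iteration 1:
  f(0.500000) = -0.106531
  f'(0.500000) = 1.606531
  x_1 = 0.500000 - (-0.106531)/1.606531 = 0.566311
Iteration 2:
  f(0.566311) = -0.001305
  f'(0.566311) = 1.567616
  x_2 = 0.566311 - (-0.001305)/1.567616 = 0.567143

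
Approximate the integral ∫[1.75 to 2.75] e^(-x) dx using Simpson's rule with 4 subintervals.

f(x) = e^(-x)
a = 1.75, b = 2.75, n = 4
h = (b - a)/n = 0.250000

Simpson's rule: (h/3)[f(x₀) + 4f(x₁) + 2f(x₂) + ... + f(xₙ)]

x_0 = 1.7500, f(x_0) = 0.173774, coefficient = 1
x_1 = 2.0000, f(x_1) = 0.135335, coefficient = 4
x_2 = 2.2500, f(x_2) = 0.105399, coefficient = 2
x_3 = 2.5000, f(x_3) = 0.082085, coefficient = 4
x_4 = 2.7500, f(x_4) = 0.063928, coefficient = 1

I ≈ (0.250000/3) × 1.318181 = 0.109848
Exact value: 0.109846
Error: 0.000002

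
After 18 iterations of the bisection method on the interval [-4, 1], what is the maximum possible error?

Bisection error bound: |error| ≤ (b-a)/2^n
|error| ≤ (1 - (-4))/2^18 = 5/2^18
|error| ≤ 0.0000190735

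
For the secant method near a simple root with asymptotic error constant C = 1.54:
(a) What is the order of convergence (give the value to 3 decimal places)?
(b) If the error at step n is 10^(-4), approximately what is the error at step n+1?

(a) Secant method has superlinear convergence with order φ = (1+√5)/2 ≈ 1.618.
    This means |e_{n+1}| ≈ C|e_n|^1.618.

(b) With |e_n| = 10^(-4) and C = 1.54:
    |e_{n+1}| ≈ 1.54 × (10^(-4))^1.618 = 1.54 × 10^(-6.47)

(a) ≈ 1.618 (golden ratio); (b) |e_{n+1}| ≈ 5.193e-07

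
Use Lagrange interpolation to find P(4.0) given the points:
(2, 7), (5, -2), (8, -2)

Lagrange interpolation formula:
P(x) = Σ yᵢ × Lᵢ(x)
where Lᵢ(x) = Π_{j≠i} (x - xⱼ)/(xᵢ - xⱼ)

L_0(4.0) = (4.0 - 5)/(2 - 5) × (4.0 - 8)/(2 - 8) = 0.222222
L_1(4.0) = (4.0 - 2)/(5 - 2) × (4.0 - 8)/(5 - 8) = 0.888889
L_2(4.0) = (4.0 - 2)/(8 - 2) × (4.0 - 5)/(8 - 5) = -0.111111

P(4.0) = 7×L_0(4.0) + (-2)×L_1(4.0) + (-2)×L_2(4.0)
P(4.0) = 0.000000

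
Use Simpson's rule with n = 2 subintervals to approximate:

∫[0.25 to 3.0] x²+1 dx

f(x) = x²+1
a = 0.25, b = 3.0, n = 2
h = (b - a)/n = 1.375000

Simpson's rule: (h/3)[f(x₀) + 4f(x₁) + 2f(x₂) + ... + f(xₙ)]

x_0 = 0.2500, f(x_0) = 1.062500, coefficient = 1
x_1 = 1.6250, f(x_1) = 3.640625, coefficient = 4
x_2 = 3.0000, f(x_2) = 10.000000, coefficient = 1

I ≈ (1.375000/3) × 25.625000 = 11.744792
Exact value: 11.744792
Error: 0.000000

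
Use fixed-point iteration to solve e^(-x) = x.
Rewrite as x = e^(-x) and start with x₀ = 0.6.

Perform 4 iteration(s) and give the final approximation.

Equation: e^(-x) = x
Fixed-point form: x = e^(-x)
x₀ = 0.6

x_1 = g(0.600000) = 0.548812
x_2 = g(0.548812) = 0.577636
x_3 = g(0.577636) = 0.561224
x_4 = g(0.561224) = 0.570511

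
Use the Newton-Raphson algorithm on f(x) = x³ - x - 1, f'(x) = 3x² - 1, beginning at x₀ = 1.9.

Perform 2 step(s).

f(x) = x³ - x - 1
f'(x) = 3x² - 1
x₀ = 1.9

Newton-Raphson formula: x_{n+1} = x_n - f(x_n)/f'(x_n)

Iteration 1:
  f(1.900000) = 3.959000
  f'(1.900000) = 9.830000
  x_1 = 1.900000 - 3.959000/9.830000 = 1.497253
Iteration 2:
  f(1.497253) = 0.859240
  f'(1.497253) = 5.725302
  x_2 = 1.497253 - 0.859240/5.725302 = 1.347176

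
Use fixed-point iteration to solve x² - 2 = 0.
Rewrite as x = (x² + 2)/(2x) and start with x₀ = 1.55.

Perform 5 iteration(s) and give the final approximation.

Equation: x² - 2 = 0
Fixed-point form: x = (x² + 2)/(2x)
x₀ = 1.55

x_1 = g(1.550000) = 1.420161
x_2 = g(1.420161) = 1.414226
x_3 = g(1.414226) = 1.414214
x_4 = g(1.414214) = 1.414214
x_5 = g(1.414214) = 1.414214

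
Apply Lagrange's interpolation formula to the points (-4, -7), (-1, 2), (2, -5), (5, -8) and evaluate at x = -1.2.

Lagrange interpolation formula:
P(x) = Σ yᵢ × Lᵢ(x)
where Lᵢ(x) = Π_{j≠i} (x - xⱼ)/(xᵢ - xⱼ)

L_0(-1.2) = (-1.2 - (-1))/(-4 - (-1)) × (-1.2 - 2)/(-4 - 2) × (-1.2 - 5)/(-4 - 5) = 0.024494
L_1(-1.2) = (-1.2 - (-4))/(-1 - (-4)) × (-1.2 - 2)/(-1 - 2) × (-1.2 - 5)/(-1 - 5) = 1.028741
L_2(-1.2) = (-1.2 - (-4))/(2 - (-4)) × (-1.2 - (-1))/(2 - (-1)) × (-1.2 - 5)/(2 - 5) = -0.064296
L_3(-1.2) = (-1.2 - (-4))/(5 - (-4)) × (-1.2 - (-1))/(5 - (-1)) × (-1.2 - 2)/(5 - 2) = 0.011062

P(-1.2) = (-7)×L_0(-1.2) + 2×L_1(-1.2) + (-5)×L_2(-1.2) + (-8)×L_3(-1.2)
P(-1.2) = 2.119012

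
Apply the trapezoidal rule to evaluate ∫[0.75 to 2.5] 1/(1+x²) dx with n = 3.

f(x) = 1/(1+x²)
a = 0.75, b = 2.5, n = 3
h = (b - a)/n = 0.583333

Trapezoidal rule: (h/2)[f(x₀) + 2f(x₁) + 2f(x₂) + ... + f(xₙ)]

x_0 = 0.7500, f(x_0) = 0.640000, coefficient = 1
x_1 = 1.3333, f(x_1) = 0.360000, coefficient = 2
x_2 = 1.9167, f(x_2) = 0.213967, coefficient = 2
x_3 = 2.5000, f(x_3) = 0.137931, coefficient = 1

I ≈ (0.583333/2) × 1.925866 = 0.561711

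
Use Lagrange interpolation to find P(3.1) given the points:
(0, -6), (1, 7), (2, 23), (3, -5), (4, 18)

Lagrange interpolation formula:
P(x) = Σ yᵢ × Lᵢ(x)
where Lᵢ(x) = Π_{j≠i} (x - xⱼ)/(xᵢ - xⱼ)

L_0(3.1) = (3.1 - 1)/(0 - 1) × (3.1 - 2)/(0 - 2) × (3.1 - 3)/(0 - 3) × (3.1 - 4)/(0 - 4) = -0.008663
L_1(3.1) = (3.1 - 0)/(1 - 0) × (3.1 - 2)/(1 - 2) × (3.1 - 3)/(1 - 3) × (3.1 - 4)/(1 - 4) = 0.051150
L_2(3.1) = (3.1 - 0)/(2 - 0) × (3.1 - 1)/(2 - 1) × (3.1 - 3)/(2 - 3) × (3.1 - 4)/(2 - 4) = -0.146475
L_3(3.1) = (3.1 - 0)/(3 - 0) × (3.1 - 1)/(3 - 1) × (3.1 - 2)/(3 - 2) × (3.1 - 4)/(3 - 4) = 1.074150
L_4(3.1) = (3.1 - 0)/(4 - 0) × (3.1 - 1)/(4 - 1) × (3.1 - 2)/(4 - 2) × (3.1 - 3)/(4 - 3) = 0.029838

P(3.1) = (-6)×L_0(3.1) + 7×L_1(3.1) + 23×L_2(3.1) + (-5)×L_3(3.1) + 18×L_4(3.1)
P(3.1) = -7.792575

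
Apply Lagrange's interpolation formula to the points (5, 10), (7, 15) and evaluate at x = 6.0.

Lagrange interpolation formula:
P(x) = Σ yᵢ × Lᵢ(x)
where Lᵢ(x) = Π_{j≠i} (x - xⱼ)/(xᵢ - xⱼ)

L_0(6.0) = (6.0 - 7)/(5 - 7) = 0.500000
L_1(6.0) = (6.0 - 5)/(7 - 5) = 0.500000

P(6.0) = 10×L_0(6.0) + 15×L_1(6.0)
P(6.0) = 12.500000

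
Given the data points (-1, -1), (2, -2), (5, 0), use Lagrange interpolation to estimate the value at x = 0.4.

Lagrange interpolation formula:
P(x) = Σ yᵢ × Lᵢ(x)
where Lᵢ(x) = Π_{j≠i} (x - xⱼ)/(xᵢ - xⱼ)

L_0(0.4) = (0.4 - 2)/(-1 - 2) × (0.4 - 5)/(-1 - 5) = 0.408889
L_1(0.4) = (0.4 - (-1))/(2 - (-1)) × (0.4 - 5)/(2 - 5) = 0.715556
L_2(0.4) = (0.4 - (-1))/(5 - (-1)) × (0.4 - 2)/(5 - 2) = -0.124444

P(0.4) = (-1)×L_0(0.4) + (-2)×L_1(0.4) + 0×L_2(0.4)
P(0.4) = -1.840000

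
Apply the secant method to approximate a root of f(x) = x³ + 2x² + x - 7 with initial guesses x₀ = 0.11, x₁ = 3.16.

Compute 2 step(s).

f(x) = x³ + 2x² + x - 7
x₀ = 0.11, x₁ = 3.16

Secant formula: x_{n+1} = x_n - f(x_n)(x_n - x_{n-1})/(f(x_n) - f(x_{n-1}))

Iteration 1:
  f(0.110000) = -6.864469
  f(3.160000) = 47.685696
  x_2 = 3.160000 - 47.685696×(3.160000 - 0.110000)/(47.685696 - (-6.864469))
       = 0.493805
Iteration 2:
  f(3.160000) = 47.685696
  f(0.493805) = -5.898097
  x_3 = 0.493805 - (-5.898097)×(0.493805 - 3.160000)/(-5.898097 - 47.685696)
       = 0.787280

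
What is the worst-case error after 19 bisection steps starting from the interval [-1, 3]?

Bisection error bound: |error| ≤ (b-a)/2^n
|error| ≤ (3 - (-1))/2^19 = 4/2^19
|error| ≤ 0.0000076294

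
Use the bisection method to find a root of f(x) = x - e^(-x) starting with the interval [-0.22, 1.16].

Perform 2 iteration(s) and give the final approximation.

f(x) = x - e^(-x)
Initial interval: [-0.22, 1.16]

Iteration 1:
  c_1 = (-0.220000 + 1.160000)/2 = 0.470000
  f(c_1) = f(0.470000) = -0.155002
  f(a) × f(c) ≥ 0, new interval: [0.470000, 1.160000]
Iteration 2:
  c_2 = (0.470000 + 1.160000)/2 = 0.815000
  f(c_2) = f(0.815000) = 0.372361
  f(a) × f(c) < 0, new interval: [0.470000, 0.815000]

After 2 iteration(s), the approximation is c_2 = 0.815000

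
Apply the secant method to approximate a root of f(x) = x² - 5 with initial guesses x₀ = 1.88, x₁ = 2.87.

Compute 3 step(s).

f(x) = x² - 5
x₀ = 1.88, x₁ = 2.87

Secant formula: x_{n+1} = x_n - f(x_n)(x_n - x_{n-1})/(f(x_n) - f(x_{n-1}))

Iteration 1:
  f(1.880000) = -1.465600
  f(2.870000) = 3.236900
  x_2 = 2.870000 - 3.236900×(2.870000 - 1.880000)/(3.236900 - (-1.465600))
       = 2.188547
Iteration 2:
  f(2.870000) = 3.236900
  f(2.188547) = -0.210260
  x_3 = 2.188547 - (-0.210260)×(2.188547 - 2.870000)/(-0.210260 - 3.236900)
       = 2.230113
Iteration 3:
  f(2.188547) = -0.210260
  f(2.230113) = -0.026597
  x_4 = 2.230113 - (-0.026597)×(2.230113 - 2.188547)/(-0.026597 - (-0.210260))
       = 2.236132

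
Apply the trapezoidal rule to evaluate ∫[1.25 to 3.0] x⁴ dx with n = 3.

f(x) = x⁴
a = 1.25, b = 3.0, n = 3
h = (b - a)/n = 0.583333

Trapezoidal rule: (h/2)[f(x₀) + 2f(x₁) + 2f(x₂) + ... + f(xₙ)]

x_0 = 1.2500, f(x_0) = 2.441406, coefficient = 1
x_1 = 1.8333, f(x_1) = 11.297068, coefficient = 2
x_2 = 2.4167, f(x_2) = 34.108845, coefficient = 2
x_3 = 3.0000, f(x_3) = 81.000000, coefficient = 1

I ≈ (0.583333/2) × 174.253231 = 50.823859
Exact value: 47.989648
Error: 2.834211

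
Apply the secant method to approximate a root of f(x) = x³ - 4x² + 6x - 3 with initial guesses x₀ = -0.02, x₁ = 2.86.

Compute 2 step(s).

f(x) = x³ - 4x² + 6x - 3
x₀ = -0.02, x₁ = 2.86

Secant formula: x_{n+1} = x_n - f(x_n)(x_n - x_{n-1})/(f(x_n) - f(x_{n-1}))

Iteration 1:
  f(-0.020000) = -3.121608
  f(2.860000) = 4.835256
  x_2 = 2.860000 - 4.835256×(2.860000 - (-0.020000))/(4.835256 - (-3.121608))
       = 1.109871
Iteration 2:
  f(2.860000) = 4.835256
  f(1.109871) = 0.099126
  x_3 = 1.109871 - 0.099126×(1.109871 - 2.860000)/(0.099126 - 4.835256)
       = 1.073241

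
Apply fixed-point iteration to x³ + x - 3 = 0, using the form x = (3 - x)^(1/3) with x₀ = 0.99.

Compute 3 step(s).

Equation: x³ + x - 3 = 0
Fixed-point form: x = (3 - x)^(1/3)
x₀ = 0.99

x_1 = g(0.990000) = 1.262017
x_2 = g(1.262017) = 1.202306
x_3 = g(1.202306) = 1.215921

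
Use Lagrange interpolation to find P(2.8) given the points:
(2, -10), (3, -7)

Lagrange interpolation formula:
P(x) = Σ yᵢ × Lᵢ(x)
where Lᵢ(x) = Π_{j≠i} (x - xⱼ)/(xᵢ - xⱼ)

L_0(2.8) = (2.8 - 3)/(2 - 3) = 0.200000
L_1(2.8) = (2.8 - 2)/(3 - 2) = 0.800000

P(2.8) = (-10)×L_0(2.8) + (-7)×L_1(2.8)
P(2.8) = -7.600000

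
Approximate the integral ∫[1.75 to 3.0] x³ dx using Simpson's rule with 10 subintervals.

f(x) = x³
a = 1.75, b = 3.0, n = 10
h = (b - a)/n = 0.125000

Simpson's rule: (h/3)[f(x₀) + 4f(x₁) + 2f(x₂) + ... + f(xₙ)]

x_0 = 1.7500, f(x_0) = 5.359375, coefficient = 1
x_1 = 1.8750, f(x_1) = 6.591797, coefficient = 4
x_2 = 2.0000, f(x_2) = 8.000000, coefficient = 2
x_3 = 2.1250, f(x_3) = 9.595703, coefficient = 4
x_4 = 2.2500, f(x_4) = 11.390625, coefficient = 2
x_5 = 2.3750, f(x_5) = 13.396484, coefficient = 4
x_6 = 2.5000, f(x_6) = 15.625000, coefficient = 2
x_7 = 2.6250, f(x_7) = 18.087891, coefficient = 4
x_8 = 2.7500, f(x_8) = 20.796875, coefficient = 2
x_9 = 2.8750, f(x_9) = 23.763672, coefficient = 4
x_10 = 3.0000, f(x_10) = 27.000000, coefficient = 1

I ≈ (0.125000/3) × 429.726562 = 17.905273
Exact value: 17.905273
Error: 0.000000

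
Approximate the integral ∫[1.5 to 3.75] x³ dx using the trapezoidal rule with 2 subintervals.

f(x) = x³
a = 1.5, b = 3.75, n = 2
h = (b - a)/n = 1.125000

Trapezoidal rule: (h/2)[f(x₀) + 2f(x₁) + 2f(x₂) + ... + f(xₙ)]

x_0 = 1.5000, f(x_0) = 3.375000, coefficient = 1
x_1 = 2.6250, f(x_1) = 18.087891, coefficient = 2
x_2 = 3.7500, f(x_2) = 52.734375, coefficient = 1

I ≈ (1.125000/2) × 92.285156 = 51.910400
Exact value: 48.172852
Error: 3.737549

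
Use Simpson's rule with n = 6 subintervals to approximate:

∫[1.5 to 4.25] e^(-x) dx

f(x) = e^(-x)
a = 1.5, b = 4.25, n = 6
h = (b - a)/n = 0.458333

Simpson's rule: (h/3)[f(x₀) + 4f(x₁) + 2f(x₂) + ... + f(xₙ)]

x_0 = 1.5000, f(x_0) = 0.223130, coefficient = 1
x_1 = 1.9583, f(x_1) = 0.141093, coefficient = 4
x_2 = 2.4167, f(x_2) = 0.089219, coefficient = 2
x_3 = 2.8750, f(x_3) = 0.056416, coefficient = 4
x_4 = 3.3333, f(x_4) = 0.035674, coefficient = 2
x_5 = 3.7917, f(x_5) = 0.022558, coefficient = 4
x_6 = 4.2500, f(x_6) = 0.014264, coefficient = 1

I ≈ (0.458333/3) × 1.367449 = 0.208916
Exact value: 0.208866
Error: 0.000050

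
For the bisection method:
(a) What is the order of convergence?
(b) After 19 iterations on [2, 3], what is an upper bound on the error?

(a) Bisection has linear (order 1) convergence; the error is halved each step.

(b) Error bound = (b-a)/2^n = (3 - 2)/2^{19}
    = 1/2^{19}

(a) 1 (linear); (b) error ≤ 1.91e-06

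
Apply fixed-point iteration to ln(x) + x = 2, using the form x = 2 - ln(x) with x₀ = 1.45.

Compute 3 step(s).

Equation: ln(x) + x = 2
Fixed-point form: x = 2 - ln(x)
x₀ = 1.45

x_1 = g(1.450000) = 1.628436
x_2 = g(1.628436) = 1.512380
x_3 = g(1.512380) = 1.586316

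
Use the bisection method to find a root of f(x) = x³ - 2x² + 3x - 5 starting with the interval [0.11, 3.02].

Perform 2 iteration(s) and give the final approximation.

f(x) = x³ - 2x² + 3x - 5
Initial interval: [0.11, 3.02]

Iteration 1:
  c_1 = (0.110000 + 3.020000)/2 = 1.565000
  f(c_1) = f(1.565000) = -1.370413
  f(a) × f(c) ≥ 0, new interval: [1.565000, 3.020000]
Iteration 2:
  c_2 = (1.565000 + 3.020000)/2 = 2.292500
  f(c_2) = f(2.292500) = 3.414750
  f(a) × f(c) < 0, new interval: [1.565000, 2.292500]

After 2 iteration(s), the approximation is c_2 = 2.292500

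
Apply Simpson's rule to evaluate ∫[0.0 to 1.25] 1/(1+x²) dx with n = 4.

f(x) = 1/(1+x²)
a = 0.0, b = 1.25, n = 4
h = (b - a)/n = 0.312500

Simpson's rule: (h/3)[f(x₀) + 4f(x₁) + 2f(x₂) + ... + f(xₙ)]

x_0 = 0.0000, f(x_0) = 1.000000, coefficient = 1
x_1 = 0.3125, f(x_1) = 0.911032, coefficient = 4
x_2 = 0.6250, f(x_2) = 0.719101, coefficient = 2
x_3 = 0.9375, f(x_3) = 0.532225, coefficient = 4
x_4 = 1.2500, f(x_4) = 0.390244, coefficient = 1

I ≈ (0.312500/3) × 8.601472 = 0.895987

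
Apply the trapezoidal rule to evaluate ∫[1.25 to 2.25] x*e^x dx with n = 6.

f(x) = x*e^x
a = 1.25, b = 2.25, n = 6
h = (b - a)/n = 0.166667

Trapezoidal rule: (h/2)[f(x₀) + 2f(x₁) + 2f(x₂) + ... + f(xₙ)]

x_0 = 1.2500, f(x_0) = 4.362929, coefficient = 1
x_1 = 1.4167, f(x_1) = 5.841417, coefficient = 2
x_2 = 1.5833, f(x_2) = 7.712679, coefficient = 2
x_3 = 1.7500, f(x_3) = 10.070555, coefficient = 2
x_4 = 1.9167, f(x_4) = 13.029998, coefficient = 2
x_5 = 2.0833, f(x_5) = 16.731656, coefficient = 2
x_6 = 2.2500, f(x_6) = 21.347406, coefficient = 1

I ≈ (0.166667/2) × 132.482945 = 11.040245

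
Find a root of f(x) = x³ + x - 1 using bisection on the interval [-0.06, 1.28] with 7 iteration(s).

f(x) = x³ + x - 1
Initial interval: [-0.06, 1.28]

Iteration 1:
  c_1 = (-0.060000 + 1.280000)/2 = 0.610000
  f(c_1) = f(0.610000) = -0.163019
  f(a) × f(c) ≥ 0, new interval: [0.610000, 1.280000]
Iteration 2:
  c_2 = (0.610000 + 1.280000)/2 = 0.945000
  f(c_2) = f(0.945000) = 0.788909
  f(a) × f(c) < 0, new interval: [0.610000, 0.945000]
Iteration 3:
  c_3 = (0.610000 + 0.945000)/2 = 0.777500
  f(c_3) = f(0.777500) = 0.247504
  f(a) × f(c) < 0, new interval: [0.610000, 0.777500]
Iteration 4:
  c_4 = (0.610000 + 0.777500)/2 = 0.693750
  f(c_4) = f(0.693750) = 0.027644
  f(a) × f(c) < 0, new interval: [0.610000, 0.693750]
Iteration 5:
  c_5 = (0.610000 + 0.693750)/2 = 0.651875
  f(c_5) = f(0.651875) = -0.071117
  f(a) × f(c) ≥ 0, new interval: [0.651875, 0.693750]
Iteration 6:
  c_6 = (0.651875 + 0.693750)/2 = 0.672813
  f(c_6) = f(0.672813) = -0.022621
  f(a) × f(c) ≥ 0, new interval: [0.672813, 0.693750]
Iteration 7:
  c_7 = (0.672813 + 0.693750)/2 = 0.683281
  f(c_7) = f(0.683281) = 0.002287
  f(a) × f(c) < 0, new interval: [0.672813, 0.683281]

After 7 iteration(s), the approximation is c_7 = 0.683281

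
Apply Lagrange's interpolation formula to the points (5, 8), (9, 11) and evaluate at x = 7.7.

Lagrange interpolation formula:
P(x) = Σ yᵢ × Lᵢ(x)
where Lᵢ(x) = Π_{j≠i} (x - xⱼ)/(xᵢ - xⱼ)

L_0(7.7) = (7.7 - 9)/(5 - 9) = 0.325000
L_1(7.7) = (7.7 - 5)/(9 - 5) = 0.675000

P(7.7) = 8×L_0(7.7) + 11×L_1(7.7)
P(7.7) = 10.025000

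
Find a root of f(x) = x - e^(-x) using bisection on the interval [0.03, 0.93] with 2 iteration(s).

f(x) = x - e^(-x)
Initial interval: [0.03, 0.93]

Iteration 1:
  c_1 = (0.030000 + 0.930000)/2 = 0.480000
  f(c_1) = f(0.480000) = -0.138783
  f(a) × f(c) ≥ 0, new interval: [0.480000, 0.930000]
Iteration 2:
  c_2 = (0.480000 + 0.930000)/2 = 0.705000
  f(c_2) = f(0.705000) = 0.210891
  f(a) × f(c) < 0, new interval: [0.480000, 0.705000]

After 2 iteration(s), the approximation is c_2 = 0.705000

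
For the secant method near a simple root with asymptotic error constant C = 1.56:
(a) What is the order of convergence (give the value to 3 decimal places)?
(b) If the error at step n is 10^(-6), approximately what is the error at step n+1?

(a) Secant method has superlinear convergence with order φ = (1+√5)/2 ≈ 1.618.
    This means |e_{n+1}| ≈ C|e_n|^1.618.

(b) With |e_n| = 10^(-6) and C = 1.56:
    |e_{n+1}| ≈ 1.56 × (10^(-6))^1.618 = 1.56 × 10^(-9.71)

(a) ≈ 1.618 (golden ratio); (b) |e_{n+1}| ≈ 3.054e-10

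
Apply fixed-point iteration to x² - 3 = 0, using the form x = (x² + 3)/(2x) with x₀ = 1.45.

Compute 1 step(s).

Equation: x² - 3 = 0
Fixed-point form: x = (x² + 3)/(2x)
x₀ = 1.45

x_1 = g(1.450000) = 1.759483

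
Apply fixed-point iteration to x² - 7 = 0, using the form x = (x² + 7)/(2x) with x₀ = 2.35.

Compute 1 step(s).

Equation: x² - 7 = 0
Fixed-point form: x = (x² + 7)/(2x)
x₀ = 2.35

x_1 = g(2.350000) = 2.664362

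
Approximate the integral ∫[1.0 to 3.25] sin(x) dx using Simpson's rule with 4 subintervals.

f(x) = sin(x)
a = 1.0, b = 3.25, n = 4
h = (b - a)/n = 0.562500

Simpson's rule: (h/3)[f(x₀) + 4f(x₁) + 2f(x₂) + ... + f(xₙ)]

x_0 = 1.0000, f(x_0) = 0.841471, coefficient = 1
x_1 = 1.5625, f(x_1) = 0.999966, coefficient = 4
x_2 = 2.1250, f(x_2) = 0.850320, coefficient = 2
x_3 = 2.6875, f(x_3) = 0.438647, coefficient = 4
x_4 = 3.2500, f(x_4) = -0.108195, coefficient = 1

I ≈ (0.562500/3) × 8.188366 = 1.535319
Exact value: 1.534432
Error: 0.000887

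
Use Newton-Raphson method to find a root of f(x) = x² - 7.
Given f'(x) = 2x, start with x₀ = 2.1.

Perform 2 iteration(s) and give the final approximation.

f(x) = x² - 7
f'(x) = 2x
x₀ = 2.1

Newton-Raphson formula: x_{n+1} = x_n - f(x_n)/f'(x_n)

Iteration 1:
  f(2.100000) = -2.590000
  f'(2.100000) = 4.200000
  x_1 = 2.100000 - (-2.590000)/4.200000 = 2.716667
Iteration 2:
  f(2.716667) = 0.380278
  f'(2.716667) = 5.433333
  x_2 = 2.716667 - 0.380278/5.433333 = 2.646677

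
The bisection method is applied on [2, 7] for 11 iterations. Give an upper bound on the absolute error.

Bisection error bound: |error| ≤ (b-a)/2^n
|error| ≤ (7 - 2)/2^11 = 5/2^11
|error| ≤ 0.0024414062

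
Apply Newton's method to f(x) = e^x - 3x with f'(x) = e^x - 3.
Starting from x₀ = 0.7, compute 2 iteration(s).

f(x) = e^x - 3x
f'(x) = e^x - 3
x₀ = 0.7

Newton-Raphson formula: x_{n+1} = x_n - f(x_n)/f'(x_n)

Iteration 1:
  f(0.700000) = -0.086247
  f'(0.700000) = -0.986247
  x_1 = 0.700000 - (-0.086247)/(-0.986247) = 0.612550
Iteration 2:
  f(0.612550) = 0.007480
  f'(0.612550) = -1.154869
  x_2 = 0.612550 - 0.007480/(-1.154869) = 0.619027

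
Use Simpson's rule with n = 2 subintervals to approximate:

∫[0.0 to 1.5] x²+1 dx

f(x) = x²+1
a = 0.0, b = 1.5, n = 2
h = (b - a)/n = 0.750000

Simpson's rule: (h/3)[f(x₀) + 4f(x₁) + 2f(x₂) + ... + f(xₙ)]

x_0 = 0.0000, f(x_0) = 1.000000, coefficient = 1
x_1 = 0.7500, f(x_1) = 1.562500, coefficient = 4
x_2 = 1.5000, f(x_2) = 3.250000, coefficient = 1

I ≈ (0.750000/3) × 10.500000 = 2.625000
Exact value: 2.625000
Error: 0.000000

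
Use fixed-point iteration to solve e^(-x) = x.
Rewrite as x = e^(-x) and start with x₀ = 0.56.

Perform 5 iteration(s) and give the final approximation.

Equation: e^(-x) = x
Fixed-point form: x = e^(-x)
x₀ = 0.56

x_1 = g(0.560000) = 0.571209
x_2 = g(0.571209) = 0.564842
x_3 = g(0.564842) = 0.568450
x_4 = g(0.568450) = 0.566403
x_5 = g(0.566403) = 0.567563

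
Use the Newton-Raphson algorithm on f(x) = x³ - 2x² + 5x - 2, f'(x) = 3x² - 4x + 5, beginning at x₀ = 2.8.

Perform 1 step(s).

f(x) = x³ - 2x² + 5x - 2
f'(x) = 3x² - 4x + 5
x₀ = 2.8

Newton-Raphson formula: x_{n+1} = x_n - f(x_n)/f'(x_n)

Iteration 1:
  f(2.800000) = 18.272000
  f'(2.800000) = 17.320000
  x_1 = 2.800000 - 18.272000/17.320000 = 1.745035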